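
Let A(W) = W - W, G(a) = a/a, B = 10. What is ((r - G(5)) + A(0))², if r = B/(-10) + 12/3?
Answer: 4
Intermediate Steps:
G(a) = 1
A(W) = 0
r = 3 (r = 10/(-10) + 12/3 = 10*(-⅒) + 12*(⅓) = -1 + 4 = 3)
((r - G(5)) + A(0))² = ((3 - 1*1) + 0)² = ((3 - 1) + 0)² = (2 + 0)² = 2² = 4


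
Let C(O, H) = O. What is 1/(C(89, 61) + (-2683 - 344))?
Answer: -1/2938 ≈ -0.00034037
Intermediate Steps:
1/(C(89, 61) + (-2683 - 344)) = 1/(89 + (-2683 - 344)) = 1/(89 - 3027) = 1/(-2938) = -1/2938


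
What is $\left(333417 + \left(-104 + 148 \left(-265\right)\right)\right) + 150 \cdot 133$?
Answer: $314043$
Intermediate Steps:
$\left(333417 + \left(-104 + 148 \left(-265\right)\right)\right) + 150 \cdot 133 = \left(333417 - 39324\right) + 19950 = 294093 + 19950 = 314043$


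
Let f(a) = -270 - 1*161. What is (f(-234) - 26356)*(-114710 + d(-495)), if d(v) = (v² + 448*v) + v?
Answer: 2462796780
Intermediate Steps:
d(v) = v² + 449*v
f(a) = -431 (f(a) = -270 - 161 = -431)
(f(-234) - 26356)*(-114710 + d(-495)) = (-431 - 26356)*(-114710 - 495*(449 - 495)) = -26787*(-114710 - 495*(-46)) = -26787*(-114710 + 22770) = -26787*(-91940) = 2462796780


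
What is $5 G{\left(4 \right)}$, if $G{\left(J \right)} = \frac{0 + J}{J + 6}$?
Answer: $2$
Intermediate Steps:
$G{\left(J \right)} = \frac{J}{6 + J}$
$5 G{\left(4 \right)} = 5 \frac{4}{6 + 4} = 5 \cdot \frac{4}{10} = 5 \cdot 4 \cdot \frac{1}{10} = 5 \cdot \frac{2}{5} = 2$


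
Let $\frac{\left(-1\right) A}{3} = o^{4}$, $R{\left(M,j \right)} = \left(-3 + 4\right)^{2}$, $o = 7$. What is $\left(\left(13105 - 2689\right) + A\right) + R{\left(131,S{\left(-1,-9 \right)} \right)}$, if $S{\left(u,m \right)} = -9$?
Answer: $3214$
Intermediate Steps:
$R{\left(M,j \right)} = 1$ ($R{\left(M,j \right)} = 1^{2} = 1$)
$A = -7203$ ($A = - 3 \cdot 7^{4} = \left(-3\right) 2401 = -7203$)
$\left(\left(13105 - 2689\right) + A\right) + R{\left(131,S{\left(-1,-9 \right)} \right)} = \left(\left(13105 - 2689\right) - 7203\right) + 1 = \left(10416 - 7203\right) + 1 = 3213 + 1 = 3214$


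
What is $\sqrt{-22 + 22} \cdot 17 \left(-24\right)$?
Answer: $0$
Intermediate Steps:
$\sqrt{-22 + 22} \cdot 17 \left(-24\right) = \sqrt{0} \cdot 17 \left(-24\right) = 0 \cdot 17 \left(-24\right) = 0 \left(-24\right) = 0$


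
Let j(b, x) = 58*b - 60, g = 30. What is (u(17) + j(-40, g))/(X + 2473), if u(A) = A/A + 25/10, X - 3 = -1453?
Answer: -4753/2046 ≈ -2.3231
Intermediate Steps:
X = -1450 (X = 3 - 1453 = -1450)
u(A) = 7/2 (u(A) = 1 + 25*(1/10) = 1 + 5/2 = 7/2)
j(b, x) = -60 + 58*b
(u(17) + j(-40, g))/(X + 2473) = (7/2 + (-60 + 58*(-40)))/(-1450 + 2473) = (7/2 + (-60 - 2320))/1023 = (7/2 - 2380)*(1/1023) = -4753/2*1/1023 = -4753/2046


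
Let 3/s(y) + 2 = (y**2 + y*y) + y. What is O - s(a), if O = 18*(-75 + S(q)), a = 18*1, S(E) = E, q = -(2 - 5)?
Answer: -860547/664 ≈ -1296.0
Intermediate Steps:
q = 3 (q = -1*(-3) = 3)
a = 18
s(y) = 3/(-2 + y + 2*y**2) (s(y) = 3/(-2 + ((y**2 + y*y) + y)) = 3/(-2 + ((y**2 + y**2) + y)) = 3/(-2 + (2*y**2 + y)) = 3/(-2 + (y + 2*y**2)) = 3/(-2 + y + 2*y**2))
O = -1296 (O = 18*(-75 + 3) = 18*(-72) = -1296)
O - s(a) = -1296 - 3/(-2 + 18 + 2*18**2) = -1296 - 3/(-2 + 18 + 2*324) = -1296 - 3/(-2 + 18 + 648) = -1296 - 3/664 = -860547/664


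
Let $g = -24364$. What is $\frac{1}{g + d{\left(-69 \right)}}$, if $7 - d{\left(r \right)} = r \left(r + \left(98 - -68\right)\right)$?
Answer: $- \frac{1}{17664} \approx -5.6612 \cdot 10^{-5}$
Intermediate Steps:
$d{\left(r \right)} = 7 - r \left(166 + r\right)$ ($d{\left(r \right)} = 7 - r \left(r + \left(98 - -68\right)\right) = 7 - r \left(r + \left(98 + 68\right)\right) = 7 - r \left(r + 166\right) = 7 - r \left(166 + r\right)$)
$\frac{1}{g + d{\left(-69 \right)}} = \frac{1}{-24364 - -6700} = \frac{1}{-24364 + \left(7 - 4761 + 11454\right)} = \frac{1}{-24364 + 6700} = \frac{1}{-17664} = - \frac{1}{17664}$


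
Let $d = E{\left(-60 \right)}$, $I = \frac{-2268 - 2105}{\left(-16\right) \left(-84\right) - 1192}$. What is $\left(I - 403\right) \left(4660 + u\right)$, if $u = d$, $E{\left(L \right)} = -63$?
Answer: $- \frac{301696513}{152} \approx -1.9848 \cdot 10^{6}$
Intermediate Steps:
$I = - \frac{4373}{152}$ ($I = - \frac{4373}{1344 - 1192} = - \frac{4373}{152} \approx -28.77$)
$d = -63$
$u = -63$
$\left(I - 403\right) \left(4660 + u\right) = \left(- \frac{4373}{152} - 403\right) \left(4660 - 63\right) = \left(- \frac{65629}{152}\right) 4597 = - \frac{301696513}{152}$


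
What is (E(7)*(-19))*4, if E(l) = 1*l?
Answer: -532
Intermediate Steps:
E(l) = l
(E(7)*(-19))*4 = (7*(-19))*4 = -133*4 = -532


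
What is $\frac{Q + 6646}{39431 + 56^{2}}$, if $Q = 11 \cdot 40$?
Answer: $\frac{2362}{14189} \approx 0.16647$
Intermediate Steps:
$Q = 440$
$\frac{Q + 6646}{39431 + 56^{2}} = \frac{440 + 6646}{39431 + 56^{2}} = \frac{7086}{39431 + 3136} = \frac{7086}{42567} = 7086 \cdot \frac{1}{42567} = \frac{2362}{14189}$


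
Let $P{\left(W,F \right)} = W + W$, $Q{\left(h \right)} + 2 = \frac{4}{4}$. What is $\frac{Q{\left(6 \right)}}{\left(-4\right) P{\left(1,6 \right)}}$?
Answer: $\frac{1}{8} \approx 0.125$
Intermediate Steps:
$Q{\left(h \right)} = -1$ ($Q{\left(h \right)} = -2 + \frac{4}{4} = -2 + 4 \cdot \frac{1}{4} = -2 + 1 = -1$)
$P{\left(W,F \right)} = 2 W$
$\frac{Q{\left(6 \right)}}{\left(-4\right) P{\left(1,6 \right)}} = - \frac{1}{\left(-4\right) 2 \cdot 1} = - \frac{1}{\left(-4\right) 2} = - \frac{1}{-8} = \left(-1\right) \left(- \frac{1}{8}\right) = \frac{1}{8}$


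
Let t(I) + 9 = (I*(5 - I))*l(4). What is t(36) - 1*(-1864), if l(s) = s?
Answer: -2609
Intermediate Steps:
t(I) = -9 + 4*I*(5 - I) (t(I) = -9 + (I*(5 - I))*4 = -9 + 4*I*(5 - I))
t(36) - 1*(-1864) = (-9 - 4*36**2 + 20*36) - 1*(-1864) = (-9 - 4*1296 + 720) + 1864 = (-9 - 5184 + 720) + 1864 = -4473 + 1864 = -2609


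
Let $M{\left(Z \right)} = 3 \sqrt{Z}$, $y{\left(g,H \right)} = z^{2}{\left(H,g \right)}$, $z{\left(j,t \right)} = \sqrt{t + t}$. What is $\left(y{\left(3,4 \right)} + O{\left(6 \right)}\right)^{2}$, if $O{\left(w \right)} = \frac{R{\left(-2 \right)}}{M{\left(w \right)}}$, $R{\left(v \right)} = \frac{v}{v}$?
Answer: $\frac{\left(108 + \sqrt{6}\right)^{2}}{324} \approx 37.651$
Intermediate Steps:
$z{\left(j,t \right)} = \sqrt{2} \sqrt{t}$ ($z{\left(j,t \right)} = \sqrt{2 t} = \sqrt{2} \sqrt{t}$)
$R{\left(v \right)} = 1$
$y{\left(g,H \right)} = 2 g$ ($y{\left(g,H \right)} = \left(\sqrt{2} \sqrt{g}\right)^{2} = 2 g$)
$O{\left(w \right)} = \frac{1}{3 \sqrt{w}}$ ($O{\left(w \right)} = 1 \frac{1}{3 \sqrt{w}} = \frac{1}{3 \sqrt{w}}$)
$\left(y{\left(3,4 \right)} + O{\left(6 \right)}\right)^{2} = \left(2 \cdot 3 + \frac{1}{3 \sqrt{6}}\right)^{2} = \left(6 + \frac{\frac{1}{6} \sqrt{6}}{3}\right)^{2} = \left(6 + \frac{\sqrt{6}}{18}\right)^{2}$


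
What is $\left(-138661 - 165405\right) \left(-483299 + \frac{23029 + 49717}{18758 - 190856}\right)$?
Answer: $\frac{12645324105809584}{86049} \approx 1.4695 \cdot 10^{11}$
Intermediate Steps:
$\left(-138661 - 165405\right) \left(-483299 + \frac{23029 + 49717}{18758 - 190856}\right) = - 304066 \left(-483299 + \frac{72746}{-172098}\right) = - 304066 \left(-483299 + 72746 \left(- \frac{1}{172098}\right)\right) = - 304066 \left(-483299 - \frac{36373}{86049}\right) = \left(-304066\right) \left(- \frac{41587432024}{86049}\right) = \frac{12645324105809584}{86049}$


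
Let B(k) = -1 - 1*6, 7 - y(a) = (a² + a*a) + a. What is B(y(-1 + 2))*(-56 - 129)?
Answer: 1295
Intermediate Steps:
y(a) = 7 - a - 2*a² (y(a) = 7 - ((a² + a*a) + a) = 7 - ((a² + a²) + a) = 7 - (2*a² + a) = 7 - (a + 2*a²) = 7 + (-a - 2*a²) = 7 - a - 2*a²)
B(k) = -7 (B(k) = -1 - 6 = -7)
B(y(-1 + 2))*(-56 - 129) = -7*(-56 - 129) = -7*(-185) = 1295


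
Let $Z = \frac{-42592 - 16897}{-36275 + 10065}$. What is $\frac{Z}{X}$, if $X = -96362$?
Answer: $- \frac{59489}{2525648020} \approx -2.3554 \cdot 10^{-5}$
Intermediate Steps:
$Z = \frac{59489}{26210}$ ($Z = - \frac{59489}{-26210} = \left(-59489\right) \left(- \frac{1}{26210}\right) = \frac{59489}{26210} \approx 2.2697$)
$\frac{Z}{X} = \frac{59489}{26210 \left(-96362\right)} = \frac{59489}{26210} \left(- \frac{1}{96362}\right) = - \frac{59489}{2525648020}$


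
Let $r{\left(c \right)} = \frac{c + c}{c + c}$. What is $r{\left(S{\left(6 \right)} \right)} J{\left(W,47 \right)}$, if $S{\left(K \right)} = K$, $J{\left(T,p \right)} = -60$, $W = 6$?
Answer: $-60$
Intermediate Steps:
$r{\left(c \right)} = 1$ ($r{\left(c \right)} = \frac{2 c}{2 c} = 2 c \frac{1}{2 c} = 1$)
$r{\left(S{\left(6 \right)} \right)} J{\left(W,47 \right)} = 1 \left(-60\right) = -60$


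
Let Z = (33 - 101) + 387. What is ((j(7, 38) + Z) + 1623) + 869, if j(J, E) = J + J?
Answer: 2825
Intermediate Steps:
Z = 319 (Z = -68 + 387 = 319)
j(J, E) = 2*J
((j(7, 38) + Z) + 1623) + 869 = ((2*7 + 319) + 1623) + 869 = ((14 + 319) + 1623) + 869 = (333 + 1623) + 869 = 1956 + 869 = 2825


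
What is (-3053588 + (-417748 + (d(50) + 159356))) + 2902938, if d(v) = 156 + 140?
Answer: -408746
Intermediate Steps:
d(v) = 296
(-3053588 + (-417748 + (d(50) + 159356))) + 2902938 = (-3053588 + (-417748 + (296 + 159356))) + 2902938 = (-3053588 + (-417748 + 159652)) + 2902938 = (-3053588 - 258096) + 2902938 = -3311684 + 2902938 = -408746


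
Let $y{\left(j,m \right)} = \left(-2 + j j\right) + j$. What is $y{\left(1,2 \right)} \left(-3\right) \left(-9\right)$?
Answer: $0$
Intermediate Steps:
$y{\left(j,m \right)} = -2 + j + j^{2}$ ($y{\left(j,m \right)} = \left(-2 + j^{2}\right) + j = -2 + j + j^{2}$)
$y{\left(1,2 \right)} \left(-3\right) \left(-9\right) = \left(-2 + 1 + 1^{2}\right) \left(-3\right) \left(-9\right) = \left(-2 + 1 + 1\right) \left(-3\right) \left(-9\right) = 0 \left(-3\right) \left(-9\right) = 0 \left(-9\right) = 0$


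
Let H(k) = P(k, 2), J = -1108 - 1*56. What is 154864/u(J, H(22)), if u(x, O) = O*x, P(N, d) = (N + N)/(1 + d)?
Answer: -9679/1067 ≈ -9.0712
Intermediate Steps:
J = -1164 (J = -1108 - 56 = -1164)
P(N, d) = 2*N/(1 + d) (P(N, d) = (2*N)/(1 + d) = 2*N/(1 + d))
H(k) = 2*k/3 (H(k) = 2*k/(1 + 2) = 2*k/3)
154864/u(J, H(22)) = 154864/((((2/3)*22)*(-1164))) = 154864/(((44/3)*(-1164))) = 154864/(-17072) = 154864*(-1/17072) = -9679/1067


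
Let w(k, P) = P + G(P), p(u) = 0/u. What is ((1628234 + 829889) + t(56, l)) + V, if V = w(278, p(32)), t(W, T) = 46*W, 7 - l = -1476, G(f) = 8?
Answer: 2460707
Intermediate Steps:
p(u) = 0
l = 1483 (l = 7 - 1*(-1476) = 7 + 1476 = 1483)
w(k, P) = 8 + P (w(k, P) = P + 8 = 8 + P)
V = 8 (V = 8 + 0 = 8)
((1628234 + 829889) + t(56, l)) + V = ((1628234 + 829889) + 46*56) + 8 = (2458123 + 2576) + 8 = 2460699 + 8 = 2460707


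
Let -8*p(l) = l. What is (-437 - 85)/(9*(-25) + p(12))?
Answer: 348/151 ≈ 2.3046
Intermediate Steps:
p(l) = -l/8
(-437 - 85)/(9*(-25) + p(12)) = (-437 - 85)/(9*(-25) - 1/8*12) = -522/(-225 - 3/2) = -522/(-453/2) = -522*(-2/453) = 348/151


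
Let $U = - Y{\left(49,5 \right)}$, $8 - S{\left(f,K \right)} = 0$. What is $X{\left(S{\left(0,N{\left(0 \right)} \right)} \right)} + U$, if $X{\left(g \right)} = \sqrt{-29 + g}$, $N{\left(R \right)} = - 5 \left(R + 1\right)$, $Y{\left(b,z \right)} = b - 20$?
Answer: $-29 + i \sqrt{21} \approx -29.0 + 4.5826 i$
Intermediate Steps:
$Y{\left(b,z \right)} = -20 + b$
$N{\left(R \right)} = -5 - 5 R$ ($N{\left(R \right)} = - 5 \left(1 + R\right) = -5 - 5 R$)
$S{\left(f,K \right)} = 8$ ($S{\left(f,K \right)} = 8 - 0 = 8 + 0 = 8$)
$U = -29$ ($U = - (-20 + 49) = \left(-1\right) 29 = -29$)
$X{\left(S{\left(0,N{\left(0 \right)} \right)} \right)} + U = \sqrt{-29 + 8} - 29 = \sqrt{-21} - 29 = i \sqrt{21} - 29 = -29 + i \sqrt{21}$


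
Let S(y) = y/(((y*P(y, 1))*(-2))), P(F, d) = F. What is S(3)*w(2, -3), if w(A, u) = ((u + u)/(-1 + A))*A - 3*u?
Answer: ½ ≈ 0.50000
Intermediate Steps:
w(A, u) = -3*u + 2*A*u/(-1 + A) (w(A, u) = ((2*u)/(-1 + A))*A - 3*u = (2*u/(-1 + A))*A - 3*u = 2*A*u/(-1 + A) - 3*u = -3*u + 2*A*u/(-1 + A))
S(y) = -1/(2*y) (S(y) = y/(((y*y)*(-2))) = y/((y²*(-2))) = y/((-2*y²)) = y*(-1/(2*y²)) = -1/(2*y))
S(3)*w(2, -3) = (-½/3)*(-3*(3 - 1*2)/(-1 + 2)) = (-½*⅓)*(-3*(3 - 2)/1) = -(-1)/2 = -⅙*(-3) = ½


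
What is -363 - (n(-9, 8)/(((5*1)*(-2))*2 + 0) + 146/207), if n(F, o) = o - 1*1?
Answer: -1504291/4140 ≈ -363.36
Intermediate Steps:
n(F, o) = -1 + o (n(F, o) = o - 1 = -1 + o)
-363 - (n(-9, 8)/(((5*1)*(-2))*2 + 0) + 146/207) = -363 - ((-1 + 8)/(((5*1)*(-2))*2 + 0) + 146/207) = -363 - (7/((5*(-2))*2 + 0) + 146*(1/207)) = -363 - (7/(-10*2 + 0) + 146/207) = -363 - (7/(-20 + 0) + 146/207) = -363 - (7/(-20) + 146/207) = -363 - (7*(-1/20) + 146/207) = -363 - (-7/20 + 146/207) = -363 - 1*1471/4140 = -363 - 1471/4140 = -1504291/4140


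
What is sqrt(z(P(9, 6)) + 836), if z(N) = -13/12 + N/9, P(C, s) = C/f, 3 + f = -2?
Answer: sqrt(751245)/30 ≈ 28.891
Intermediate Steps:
f = -5 (f = -3 - 2 = -5)
P(C, s) = -C/5 (P(C, s) = C/(-5) = C*(-1/5) = -C/5)
z(N) = -13/12 + N/9 (z(N) = -13*1/12 + N*(1/9) = -13/12 + N/9)
sqrt(z(P(9, 6)) + 836) = sqrt((-13/12 + (-1/5*9)/9) + 836) = sqrt((-13/12 + (1/9)*(-9/5)) + 836) = sqrt((-13/12 - 1/5) + 836) = sqrt(-77/60 + 836) = sqrt(50083/60) = sqrt(751245)/30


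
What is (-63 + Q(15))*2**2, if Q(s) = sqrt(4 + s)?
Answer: -252 + 4*sqrt(19) ≈ -234.56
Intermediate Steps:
(-63 + Q(15))*2**2 = (-63 + sqrt(4 + 15))*2**2 = (-63 + sqrt(19))*4 = -252 + 4*sqrt(19)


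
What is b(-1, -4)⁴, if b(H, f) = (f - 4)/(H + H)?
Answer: 256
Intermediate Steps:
b(H, f) = (-4 + f)/(2*H) (b(H, f) = (-4 + f)/((2*H)) = (-4 + f)*(1/(2*H)) = (-4 + f)/(2*H))
b(-1, -4)⁴ = ((½)*(-4 - 4)/(-1))⁴ = ((½)*(-1)*(-8))⁴ = 4⁴ = 256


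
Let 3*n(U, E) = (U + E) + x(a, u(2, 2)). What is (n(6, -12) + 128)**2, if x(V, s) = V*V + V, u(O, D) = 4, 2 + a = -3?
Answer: 158404/9 ≈ 17600.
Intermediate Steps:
a = -5 (a = -2 - 3 = -5)
x(V, s) = V + V**2 (x(V, s) = V**2 + V = V + V**2)
n(U, E) = 20/3 + E/3 + U/3 (n(U, E) = ((U + E) - 5*(1 - 5))/3 = ((E + U) - 5*(-4))/3 = ((E + U) + 20)/3 = (20 + E + U)/3 = 20/3 + E/3 + U/3)
(n(6, -12) + 128)**2 = ((20/3 + (1/3)*(-12) + (1/3)*6) + 128)**2 = ((20/3 - 4 + 2) + 128)**2 = (14/3 + 128)**2 = (398/3)**2 = 158404/9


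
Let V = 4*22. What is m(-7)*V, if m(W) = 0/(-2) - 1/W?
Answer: 88/7 ≈ 12.571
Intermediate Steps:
V = 88
m(W) = -1/W (m(W) = 0*(-½) - 1/W = 0 - 1/W = -1/W)
m(-7)*V = -1/(-7)*88 = -1*(-⅐)*88 = (⅐)*88 = 88/7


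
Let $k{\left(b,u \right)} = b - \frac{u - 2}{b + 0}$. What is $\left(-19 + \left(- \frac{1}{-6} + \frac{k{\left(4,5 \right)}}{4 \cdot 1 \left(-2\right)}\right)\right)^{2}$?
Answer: $\frac{3411409}{9216} \approx 370.16$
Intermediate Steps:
$k{\left(b,u \right)} = b - \frac{-2 + u}{b}$
$\left(-19 + \left(- \frac{1}{-6} + \frac{k{\left(4,5 \right)}}{4 \cdot 1 \left(-2\right)}\right)\right)^{2} = \left(-19 + \left(- \frac{1}{-6} + \frac{\frac{1}{4} \left(2 + 4^{2} - 5\right)}{4 \cdot 1 \left(-2\right)}\right)\right)^{2} = \left(-19 + \left(\left(-1\right) \left(- \frac{1}{6}\right) + \frac{\frac{1}{4} \left(2 + 16 - 5\right)}{4 \left(-2\right)}\right)\right)^{2} = \left(-19 + \left(\frac{1}{6} + \frac{\frac{1}{4} \cdot 13}{-8}\right)\right)^{2} = \left(-19 + \left(\frac{1}{6} + \frac{13}{4} \left(- \frac{1}{8}\right)\right)\right)^{2} = \left(-19 + \left(\frac{1}{6} - \frac{13}{32}\right)\right)^{2} = \left(-19 - \frac{23}{96}\right)^{2} = \left(- \frac{1847}{96}\right)^{2} = \frac{3411409}{9216}$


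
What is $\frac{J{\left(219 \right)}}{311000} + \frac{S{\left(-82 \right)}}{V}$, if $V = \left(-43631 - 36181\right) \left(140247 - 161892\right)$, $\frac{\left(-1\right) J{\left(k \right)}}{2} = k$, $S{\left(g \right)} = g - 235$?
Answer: $- \frac{9459463139}{6715775751750} \approx -0.0014085$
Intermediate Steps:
$S{\left(g \right)} = -235 + g$
$J{\left(k \right)} = - 2 k$
$V = 1727530740$ ($V = \left(-79812\right) \left(-21645\right) = 1727530740$)
$\frac{J{\left(219 \right)}}{311000} + \frac{S{\left(-82 \right)}}{V} = \frac{\left(-2\right) 219}{311000} + \frac{-235 - 82}{1727530740} = \left(-438\right) \frac{1}{311000} - \frac{317}{1727530740} = - \frac{219}{155500} - \frac{317}{1727530740} = - \frac{9459463139}{6715775751750}$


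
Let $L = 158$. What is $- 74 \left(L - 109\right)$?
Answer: $-3626$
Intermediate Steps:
$- 74 \left(L - 109\right) = - 74 \left(158 - 109\right) = \left(-74\right) 49 = -3626$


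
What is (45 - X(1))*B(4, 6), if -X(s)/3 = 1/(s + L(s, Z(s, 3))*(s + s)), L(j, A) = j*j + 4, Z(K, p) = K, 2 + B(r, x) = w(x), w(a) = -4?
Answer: -2988/11 ≈ -271.64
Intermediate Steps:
B(r, x) = -6 (B(r, x) = -2 - 4 = -6)
L(j, A) = 4 + j² (L(j, A) = j² + 4 = 4 + j²)
X(s) = -3/(s + 2*s*(4 + s²)) (X(s) = -3/(s + (4 + s²)*(s + s)) = -3/(s + (4 + s²)*(2*s)) = -3/(s + 2*s*(4 + s²)))
(45 - X(1))*B(4, 6) = (45 - (-3)/(1*(9 + 2*1²)))*(-6) = (45 - (-3)/(9 + 2*1))*(-6) = (45 - (-3)/(9 + 2))*(-6) = (45 - (-3)/11)*(-6) = (45 - 1*(-3/11))*(-6) = (45 + 3/11)*(-6) = (498/11)*(-6) = -2988/11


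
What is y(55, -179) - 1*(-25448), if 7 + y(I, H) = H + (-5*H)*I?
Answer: 74487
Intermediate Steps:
y(I, H) = -7 + H - 5*H*I (y(I, H) = -7 + (H + (-5*H)*I) = -7 + (H - 5*H*I) = -7 + H - 5*H*I)
y(55, -179) - 1*(-25448) = (-7 - 179 - 5*(-179)*55) - 1*(-25448) = (-7 - 179 + 49225) + 25448 = 49039 + 25448 = 74487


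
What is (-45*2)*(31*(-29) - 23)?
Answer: 82980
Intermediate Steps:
(-45*2)*(31*(-29) - 23) = -90*(-899 - 23) = -90*(-922) = 82980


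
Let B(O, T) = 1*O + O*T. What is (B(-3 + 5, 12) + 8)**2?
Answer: 1156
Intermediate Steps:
B(O, T) = O + O*T
(B(-3 + 5, 12) + 8)**2 = ((-3 + 5)*(1 + 12) + 8)**2 = (2*13 + 8)**2 = (26 + 8)**2 = 34**2 = 1156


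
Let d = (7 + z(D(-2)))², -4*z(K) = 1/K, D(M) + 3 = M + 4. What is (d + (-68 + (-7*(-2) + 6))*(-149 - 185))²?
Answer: 66230566609/256 ≈ 2.5871e+8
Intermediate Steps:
D(M) = 1 + M (D(M) = -3 + (M + 4) = -3 + (4 + M) = 1 + M)
z(K) = -1/(4*K)
d = 841/16 (d = (7 - 1/(4*(1 - 2)))² = (7 - ¼/(-1))² = (7 - ¼*(-1))² = (7 + ¼)² = (29/4)² = 841/16 ≈ 52.563)
(d + (-68 + (-7*(-2) + 6))*(-149 - 185))² = (841/16 + (-68 + (-7*(-2) + 6))*(-149 - 185))² = (841/16 + (-68 + (14 + 6))*(-334))² = (841/16 + (-68 + 20)*(-334))² = (841/16 - 48*(-334))² = (841/16 + 16032)² = (257353/16)² = 66230566609/256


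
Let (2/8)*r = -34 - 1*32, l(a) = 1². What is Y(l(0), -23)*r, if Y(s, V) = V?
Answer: 6072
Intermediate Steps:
l(a) = 1
r = -264 (r = 4*(-34 - 1*32) = 4*(-34 - 32) = 4*(-66) = -264)
Y(l(0), -23)*r = -23*(-264) = 6072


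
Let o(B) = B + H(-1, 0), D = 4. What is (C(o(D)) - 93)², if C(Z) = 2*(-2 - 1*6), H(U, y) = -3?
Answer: 11881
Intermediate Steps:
o(B) = -3 + B (o(B) = B - 3 = -3 + B)
C(Z) = -16 (C(Z) = 2*(-2 - 6) = 2*(-8) = -16)
(C(o(D)) - 93)² = (-16 - 93)² = (-109)² = 11881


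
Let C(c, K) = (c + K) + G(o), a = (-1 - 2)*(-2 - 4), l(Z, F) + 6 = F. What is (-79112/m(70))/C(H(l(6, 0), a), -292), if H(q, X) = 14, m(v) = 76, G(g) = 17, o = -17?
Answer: 682/171 ≈ 3.9883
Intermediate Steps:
l(Z, F) = -6 + F
a = 18 (a = -3*(-6) = 18)
C(c, K) = 17 + K + c (C(c, K) = (c + K) + 17 = (K + c) + 17 = 17 + K + c)
(-79112/m(70))/C(H(l(6, 0), a), -292) = (-79112/76)/(17 - 292 + 14) = -79112*1/76/(-261) = -19778/19*(-1/261) = 682/171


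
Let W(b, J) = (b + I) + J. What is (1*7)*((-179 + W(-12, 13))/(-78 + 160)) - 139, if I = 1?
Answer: -12637/82 ≈ -154.11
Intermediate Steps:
W(b, J) = 1 + J + b (W(b, J) = (b + 1) + J = (1 + b) + J = 1 + J + b)
(1*7)*((-179 + W(-12, 13))/(-78 + 160)) - 139 = (1*7)*((-179 + (1 + 13 - 12))/(-78 + 160)) - 139 = 7*((-179 + 2)/82) - 139 = 7*(-177*1/82) - 139 = 7*(-177/82) - 139 = -1239/82 - 139 = -12637/82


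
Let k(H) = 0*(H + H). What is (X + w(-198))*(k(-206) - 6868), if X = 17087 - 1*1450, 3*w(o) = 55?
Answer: -322562488/3 ≈ -1.0752e+8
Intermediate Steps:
w(o) = 55/3 (w(o) = (⅓)*55 = 55/3)
X = 15637 (X = 17087 - 1450 = 15637)
k(H) = 0 (k(H) = 0*(2*H) = 0)
(X + w(-198))*(k(-206) - 6868) = (15637 + 55/3)*(0 - 6868) = (46966/3)*(-6868) = -322562488/3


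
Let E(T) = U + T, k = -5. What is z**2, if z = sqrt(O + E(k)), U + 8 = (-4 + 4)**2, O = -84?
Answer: -97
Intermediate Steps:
U = -8 (U = -8 + (-4 + 4)**2 = -8 + 0**2 = -8 + 0 = -8)
E(T) = -8 + T
z = I*sqrt(97) (z = sqrt(-84 + (-8 - 5)) = sqrt(-84 - 13) = sqrt(-97) = I*sqrt(97) ≈ 9.8489*I)
z**2 = (I*sqrt(97))**2 = -97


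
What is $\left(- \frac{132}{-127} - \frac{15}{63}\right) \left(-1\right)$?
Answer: $- \frac{2137}{2667} \approx -0.80128$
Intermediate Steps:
$\left(- \frac{132}{-127} - \frac{15}{63}\right) \left(-1\right) = \left(\left(-132\right) \left(- \frac{1}{127}\right) - \frac{5}{21}\right) \left(-1\right) = \left(\frac{132}{127} - \frac{5}{21}\right) \left(-1\right) = \frac{2137}{2667} \left(-1\right) = - \frac{2137}{2667}$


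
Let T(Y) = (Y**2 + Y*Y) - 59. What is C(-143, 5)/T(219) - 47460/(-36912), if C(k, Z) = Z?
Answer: 379153545/294874588 ≈ 1.2858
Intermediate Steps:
T(Y) = -59 + 2*Y**2 (T(Y) = (Y**2 + Y**2) - 59 = 2*Y**2 - 59 = -59 + 2*Y**2)
C(-143, 5)/T(219) - 47460/(-36912) = 5/(-59 + 2*219**2) - 47460/(-36912) = 5/(-59 + 2*47961) - 47460*(-1/36912) = 5/(-59 + 95922) + 3955/3076 = 5/95863 + 3955/3076 = 379153545/294874588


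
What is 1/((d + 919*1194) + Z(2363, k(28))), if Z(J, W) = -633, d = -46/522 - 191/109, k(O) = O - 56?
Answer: 28449/31198628839 ≈ 9.1187e-7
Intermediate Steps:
k(O) = -56 + O
d = -52358/28449 (d = -46*1/522 - 191*1/109 = -23/261 - 191/109 = -52358/28449 ≈ -1.8404)
1/((d + 919*1194) + Z(2363, k(28))) = 1/((-52358/28449 + 919*1194) - 633) = 1/((-52358/28449 + 1097286) - 633) = 1/(31216637056/28449 - 633) = 1/(31198628839/28449) = 28449/31198628839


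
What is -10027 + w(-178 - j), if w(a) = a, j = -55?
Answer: -10150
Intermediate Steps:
-10027 + w(-178 - j) = -10027 + (-178 - 1*(-55)) = -10027 + (-178 + 55) = -10027 - 123 = -10150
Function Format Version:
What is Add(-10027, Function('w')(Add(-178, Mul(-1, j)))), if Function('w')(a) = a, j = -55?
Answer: -10150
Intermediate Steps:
Add(-10027, Function('w')(Add(-178, Mul(-1, j)))) = Add(-10027, Add(-178, Mul(-1, -55))) = Add(-10027, Add(-178, 55)) = Add(-10027, -123) = -10150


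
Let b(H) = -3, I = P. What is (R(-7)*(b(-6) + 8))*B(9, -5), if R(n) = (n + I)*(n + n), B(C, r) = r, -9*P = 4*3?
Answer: -8750/3 ≈ -2916.7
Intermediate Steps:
P = -4/3 (P = -4*3/9 = -⅑*12 = -4/3 ≈ -1.3333)
I = -4/3 ≈ -1.3333
R(n) = 2*n*(-4/3 + n) (R(n) = (n - 4/3)*(n + n) = (-4/3 + n)*(2*n) = 2*n*(-4/3 + n))
(R(-7)*(b(-6) + 8))*B(9, -5) = (((⅔)*(-7)*(-4 + 3*(-7)))*(-3 + 8))*(-5) = (((⅔)*(-7)*(-4 - 21))*5)*(-5) = (((⅔)*(-7)*(-25))*5)*(-5) = ((350/3)*5)*(-5) = (1750/3)*(-5) = -8750/3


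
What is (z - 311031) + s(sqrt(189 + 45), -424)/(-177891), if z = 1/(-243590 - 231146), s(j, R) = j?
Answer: -147657612817/474736 - sqrt(26)/59297 ≈ -3.1103e+5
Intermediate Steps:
z = -1/474736 (z = 1/(-474736) = -1/474736 ≈ -2.1064e-6)
(z - 311031) + s(sqrt(189 + 45), -424)/(-177891) = (-1/474736 - 311031) + sqrt(189 + 45)/(-177891) = -147657612817/474736 + sqrt(234)*(-1/177891) = -147657612817/474736 + (3*sqrt(26))*(-1/177891) = -147657612817/474736 - sqrt(26)/59297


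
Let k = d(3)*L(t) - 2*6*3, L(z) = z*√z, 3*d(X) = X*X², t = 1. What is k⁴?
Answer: 531441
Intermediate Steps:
d(X) = X³/3 (d(X) = (X*X²)/3 = X³/3)
L(z) = z^(3/2)
k = -27 (k = ((⅓)*3³)*1^(3/2) - 2*6*3 = ((⅓)*27)*1 - 12*3 = 9*1 - 36 = 9 - 36 = -27)
k⁴ = (-27)⁴ = 531441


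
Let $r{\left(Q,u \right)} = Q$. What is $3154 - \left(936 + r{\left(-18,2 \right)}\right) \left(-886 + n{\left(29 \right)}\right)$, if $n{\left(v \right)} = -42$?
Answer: $855058$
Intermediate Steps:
$3154 - \left(936 + r{\left(-18,2 \right)}\right) \left(-886 + n{\left(29 \right)}\right) = 3154 - \left(936 - 18\right) \left(-886 - 42\right) = 3154 - 918 \left(-928\right) = 3154 - -851904 = 3154 + 851904 = 855058$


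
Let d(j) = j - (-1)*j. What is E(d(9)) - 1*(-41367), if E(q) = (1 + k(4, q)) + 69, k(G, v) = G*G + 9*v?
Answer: 41615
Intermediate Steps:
d(j) = 2*j (d(j) = j + j = 2*j)
k(G, v) = G² + 9*v
E(q) = 86 + 9*q (E(q) = (1 + (4² + 9*q)) + 69 = (1 + (16 + 9*q)) + 69 = (17 + 9*q) + 69 = 86 + 9*q)
E(d(9)) - 1*(-41367) = (86 + 9*(2*9)) - 1*(-41367) = (86 + 9*18) + 41367 = (86 + 162) + 41367 = 248 + 41367 = 41615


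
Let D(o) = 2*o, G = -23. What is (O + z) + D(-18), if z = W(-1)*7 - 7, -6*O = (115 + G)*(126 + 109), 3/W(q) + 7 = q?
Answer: -87575/24 ≈ -3649.0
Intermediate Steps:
W(q) = 3/(-7 + q)
O = -10810/3 (O = -(115 - 23)*(126 + 109)/6 = -46*235/3 = -⅙*21620 = -10810/3 ≈ -3603.3)
z = -77/8 (z = (3/(-7 - 1))*7 - 7 = (3/(-8))*7 - 7 = (3*(-⅛))*7 - 7 = -3/8*7 - 7 = -21/8 - 7 = -77/8 ≈ -9.6250)
(O + z) + D(-18) = (-10810/3 - 77/8) + 2*(-18) = -86711/24 - 36 = -87575/24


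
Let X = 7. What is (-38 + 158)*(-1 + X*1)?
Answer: 720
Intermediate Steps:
(-38 + 158)*(-1 + X*1) = (-38 + 158)*(-1 + 7*1) = 120*(-1 + 7) = 120*6 = 720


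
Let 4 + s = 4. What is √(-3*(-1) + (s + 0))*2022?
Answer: 2022*√3 ≈ 3502.2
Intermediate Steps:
s = 0 (s = -4 + 4 = 0)
√(-3*(-1) + (s + 0))*2022 = √(-3*(-1) + (0 + 0))*2022 = √(3 + 0)*2022 = √3*2022 = 2022*√3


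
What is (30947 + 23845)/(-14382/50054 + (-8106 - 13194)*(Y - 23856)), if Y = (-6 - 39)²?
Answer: 152364376/1293062500101 ≈ 0.00011783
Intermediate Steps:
Y = 2025 (Y = (-45)² = 2025)
(30947 + 23845)/(-14382/50054 + (-8106 - 13194)*(Y - 23856)) = (30947 + 23845)/(-14382/50054 + (-8106 - 13194)*(2025 - 23856)) = 54792/(-14382*1/50054 - 21300*(-21831)) = 54792/(-7191/25027 + 465000300) = 54792/(11637562500909/25027) = 54792*(25027/11637562500909) = 152364376/1293062500101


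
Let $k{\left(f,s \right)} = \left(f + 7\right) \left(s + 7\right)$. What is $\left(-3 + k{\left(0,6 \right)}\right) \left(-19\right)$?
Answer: $-1672$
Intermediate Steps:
$k{\left(f,s \right)} = \left(7 + f\right) \left(7 + s\right)$
$\left(-3 + k{\left(0,6 \right)}\right) \left(-19\right) = \left(-3 + \left(49 + 7 \cdot 0 + 7 \cdot 6 + 0 \cdot 6\right)\right) \left(-19\right) = \left(-3 + \left(49 + 0 + 42 + 0\right)\right) \left(-19\right) = \left(-3 + 91\right) \left(-19\right) = 88 \left(-19\right) = -1672$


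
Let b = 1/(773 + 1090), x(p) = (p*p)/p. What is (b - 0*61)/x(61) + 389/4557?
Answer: 14737228/172623717 ≈ 0.085372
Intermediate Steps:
x(p) = p (x(p) = p²/p = p)
b = 1/1863 ≈ 0.00053677
(b - 0*61)/x(61) + 389/4557 = (1/1863 - 0*61)/61 + 389/4557 = (1/1863 - 1*0)*(1/61) + 389*(1/4557) = (1/1863 + 0)*(1/61) + 389/4557 = (1/1863)*(1/61) + 389/4557 = 1/113643 + 389/4557 = 14737228/172623717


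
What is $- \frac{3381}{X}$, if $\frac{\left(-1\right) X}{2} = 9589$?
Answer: $\frac{3381}{19178} \approx 0.1763$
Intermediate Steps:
$X = -19178$ ($X = \left(-2\right) 9589 = -19178$)
$- \frac{3381}{X} = - \frac{3381}{-19178} = \left(-3381\right) \left(- \frac{1}{19178}\right) = \frac{3381}{19178}$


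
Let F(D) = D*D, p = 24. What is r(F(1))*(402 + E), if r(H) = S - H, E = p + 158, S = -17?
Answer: -10512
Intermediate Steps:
F(D) = D**2
E = 182 (E = 24 + 158 = 182)
r(H) = -17 - H
r(F(1))*(402 + E) = (-17 - 1*1**2)*(402 + 182) = (-17 - 1*1)*584 = (-17 - 1)*584 = -18*584 = -10512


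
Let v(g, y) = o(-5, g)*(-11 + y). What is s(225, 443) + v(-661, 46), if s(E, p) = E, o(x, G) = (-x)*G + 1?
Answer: -115415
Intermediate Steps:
o(x, G) = 1 - G*x (o(x, G) = -G*x + 1 = 1 - G*x)
v(g, y) = (1 + 5*g)*(-11 + y) (v(g, y) = (1 - 1*g*(-5))*(-11 + y) = (1 + 5*g)*(-11 + y))
s(225, 443) + v(-661, 46) = 225 + (1 + 5*(-661))*(-11 + 46) = 225 + (1 - 3305)*35 = 225 - 3304*35 = 225 - 115640 = -115415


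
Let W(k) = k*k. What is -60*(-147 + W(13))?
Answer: -1320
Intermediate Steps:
W(k) = k**2
-60*(-147 + W(13)) = -60*(-147 + 13**2) = -60*(-147 + 169) = -60*22 = -1320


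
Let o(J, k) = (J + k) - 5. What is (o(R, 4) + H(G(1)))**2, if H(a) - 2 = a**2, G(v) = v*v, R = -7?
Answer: 25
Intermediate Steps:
G(v) = v**2
H(a) = 2 + a**2
o(J, k) = -5 + J + k
(o(R, 4) + H(G(1)))**2 = ((-5 - 7 + 4) + (2 + (1**2)**2))**2 = (-8 + (2 + 1**2))**2 = (-8 + (2 + 1))**2 = (-8 + 3)**2 = (-5)**2 = 25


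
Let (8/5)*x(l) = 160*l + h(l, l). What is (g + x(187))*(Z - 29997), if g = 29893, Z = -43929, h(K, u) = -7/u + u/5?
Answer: -1344160640853/374 ≈ -3.5940e+9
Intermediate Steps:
h(K, u) = -7/u + u/5 (h(K, u) = -7/u + u*(⅕) = -7/u + u/5)
x(l) = -35/(8*l) + 801*l/8 (x(l) = 5*(160*l + (-7/l + l/5))/8 = 5*(-7/l + 801*l/5)/8 = -35/(8*l) + 801*l/8)
(g + x(187))*(Z - 29997) = (29893 + (⅛)*(-35 + 801*187²)/187)*(-43929 - 29997) = (29893 + (⅛)*(1/187)*(-35 + 801*34969))*(-73926) = (29893 + (⅛)*(1/187)*(-35 + 28010169))*(-73926) = (29893 + (⅛)*(1/187)*28010134)*(-73926) = (29893 + 14005067/748)*(-73926) = (36365031/748)*(-73926) = -1344160640853/374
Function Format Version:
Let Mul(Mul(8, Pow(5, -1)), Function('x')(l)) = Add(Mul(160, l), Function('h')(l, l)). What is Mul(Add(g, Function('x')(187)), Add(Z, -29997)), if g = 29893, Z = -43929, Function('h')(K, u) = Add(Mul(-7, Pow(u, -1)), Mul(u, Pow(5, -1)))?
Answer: Rational(-1344160640853, 374) ≈ -3.5940e+9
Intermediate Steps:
Function('h')(K, u) = Add(Mul(-7, Pow(u, -1)), Mul(Rational(1, 5), u)) (Function('h')(K, u) = Add(Mul(-7, Pow(u, -1)), Mul(u, Rational(1, 5))) = Add(Mul(-7, Pow(u, -1)), Mul(Rational(1, 5), u)))
Function('x')(l) = Add(Mul(Rational(-35, 8), Pow(l, -1)), Mul(Rational(801, 8), l)) (Function('x')(l) = Mul(Rational(5, 8), Add(Mul(160, l), Add(Mul(-7, Pow(l, -1)), Mul(Rational(1, 5), l)))) = Mul(Rational(5, 8), Add(Mul(-7, Pow(l, -1)), Mul(Rational(801, 5), l))) = Add(Mul(Rational(-35, 8), Pow(l, -1)), Mul(Rational(801, 8), l)))
Mul(Add(g, Function('x')(187)), Add(Z, -29997)) = Mul(Add(29893, Mul(Rational(1, 8), Pow(187, -1), Add(-35, Mul(801, Pow(187, 2))))), Add(-43929, -29997)) = Mul(Add(29893, Mul(Rational(1, 8), Rational(1, 187), Add(-35, Mul(801, 34969)))), -73926) = Mul(Add(29893, Mul(Rational(1, 8), Rational(1, 187), Add(-35, 28010169))), -73926) = Mul(Add(29893, Mul(Rational(1, 8), Rational(1, 187), 28010134)), -73926) = Mul(Add(29893, Rational(14005067, 748)), -73926) = Mul(Rational(36365031, 748), -73926) = Rational(-1344160640853, 374)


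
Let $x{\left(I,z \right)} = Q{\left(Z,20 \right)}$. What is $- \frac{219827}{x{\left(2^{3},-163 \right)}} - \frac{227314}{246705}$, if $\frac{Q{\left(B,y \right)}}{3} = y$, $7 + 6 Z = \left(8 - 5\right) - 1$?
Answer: $- \frac{241093595}{65788} \approx -3664.7$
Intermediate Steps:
$Z = - \frac{5}{6}$ ($Z = - \frac{7}{6} + \frac{\left(8 - 5\right) - 1}{6} = - \frac{7}{6} + \frac{3 - 1}{6} = - \frac{7}{6} + \frac{1}{6} \cdot 2 = - \frac{7}{6} + \frac{1}{3} = - \frac{5}{6} \approx -0.83333$)
$Q{\left(B,y \right)} = 3 y$
$x{\left(I,z \right)} = 60$ ($x{\left(I,z \right)} = 3 \cdot 20 = 60$)
$- \frac{219827}{x{\left(2^{3},-163 \right)}} - \frac{227314}{246705} = - \frac{219827}{60} - \frac{227314}{246705} = - \frac{241093595}{65788}$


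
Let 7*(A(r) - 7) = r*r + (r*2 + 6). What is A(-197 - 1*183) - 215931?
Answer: -1367822/7 ≈ -1.9540e+5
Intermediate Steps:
A(r) = 55/7 + r**2/7 + 2*r/7 (A(r) = 7 + (r*r + (r*2 + 6))/7 = 7 + (r**2 + (2*r + 6))/7 = 7 + (r**2 + (6 + 2*r))/7 = 7 + (6 + r**2 + 2*r)/7 = 7 + (6/7 + r**2/7 + 2*r/7) = 55/7 + r**2/7 + 2*r/7)
A(-197 - 1*183) - 215931 = (55/7 + (-197 - 1*183)**2/7 + 2*(-197 - 1*183)/7) - 215931 = (55/7 + (-197 - 183)**2/7 + 2*(-197 - 183)/7) - 215931 = (55/7 + (1/7)*(-380)**2 + (2/7)*(-380)) - 215931 = (55/7 + (1/7)*144400 - 760/7) - 215931 = (55/7 + 144400/7 - 760/7) - 215931 = 143695/7 - 215931 = -1367822/7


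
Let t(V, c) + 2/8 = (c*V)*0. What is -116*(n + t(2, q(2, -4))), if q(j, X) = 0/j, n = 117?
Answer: -13543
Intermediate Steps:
q(j, X) = 0
t(V, c) = -¼ (t(V, c) = -¼ + (c*V)*0 = -¼ + (V*c)*0 = -¼ + 0 = -¼)
-116*(n + t(2, q(2, -4))) = -116*(117 - ¼) = -116*467/4 = -13543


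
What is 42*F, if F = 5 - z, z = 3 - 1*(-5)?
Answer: -126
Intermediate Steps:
z = 8 (z = 3 + 5 = 8)
F = -3 (F = 5 - 1*8 = 5 - 8 = -3)
42*F = 42*(-3) = -126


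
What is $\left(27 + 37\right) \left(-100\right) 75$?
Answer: $-480000$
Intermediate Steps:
$\left(27 + 37\right) \left(-100\right) 75 = 64 \left(-100\right) 75 = \left(-6400\right) 75 = -480000$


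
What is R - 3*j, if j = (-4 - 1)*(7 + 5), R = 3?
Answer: 183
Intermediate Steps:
j = -60 (j = -5*12 = -60)
R - 3*j = 3 - 3*(-60) = 3 + 180 = 183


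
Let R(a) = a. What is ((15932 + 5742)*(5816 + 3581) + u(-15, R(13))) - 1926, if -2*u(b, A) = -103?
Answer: 407337407/2 ≈ 2.0367e+8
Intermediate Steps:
u(b, A) = 103/2 (u(b, A) = -½*(-103) = 103/2)
((15932 + 5742)*(5816 + 3581) + u(-15, R(13))) - 1926 = ((15932 + 5742)*(5816 + 3581) + 103/2) - 1926 = (21674*9397 + 103/2) - 1926 = (203670578 + 103/2) - 1926 = 407341259/2 - 1926 = 407337407/2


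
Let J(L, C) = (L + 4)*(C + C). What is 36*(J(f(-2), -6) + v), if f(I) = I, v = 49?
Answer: 900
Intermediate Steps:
J(L, C) = 2*C*(4 + L) (J(L, C) = (4 + L)*(2*C) = 2*C*(4 + L))
36*(J(f(-2), -6) + v) = 36*(2*(-6)*(4 - 2) + 49) = 36*(2*(-6)*2 + 49) = 36*(-24 + 49) = 36*25 = 900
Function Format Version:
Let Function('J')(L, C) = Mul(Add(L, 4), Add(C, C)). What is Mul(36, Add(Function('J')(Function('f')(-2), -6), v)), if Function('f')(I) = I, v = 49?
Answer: 900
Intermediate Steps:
Function('J')(L, C) = Mul(2, C, Add(4, L)) (Function('J')(L, C) = Mul(Add(4, L), Mul(2, C)) = Mul(2, C, Add(4, L)))
Mul(36, Add(Function('J')(Function('f')(-2), -6), v)) = Mul(36, Add(Mul(2, -6, Add(4, -2)), 49)) = Mul(36, Add(Mul(2, -6, 2), 49)) = Mul(36, Add(-24, 49)) = Mul(36, 25) = 900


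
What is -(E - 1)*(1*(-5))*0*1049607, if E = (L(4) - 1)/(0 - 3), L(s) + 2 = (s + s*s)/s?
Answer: 0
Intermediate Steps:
L(s) = -2 + (s + s**2)/s (L(s) = -2 + (s + s*s)/s = -2 + (s + s**2)/s)
E = -2/3 (E = ((-1 + 4) - 1)/(0 - 3) = (3 - 1)/(-3) = 2*(-1/3) = -2/3 ≈ -0.66667)
-(E - 1)*(1*(-5))*0*1049607 = -(-2/3 - 1)*(1*(-5))*0*1049607 = -(-5)*(-5*0)/3*1049607 = -(-5)*0/3*1049607 = -1*0*1049607 = 0*1049607 = 0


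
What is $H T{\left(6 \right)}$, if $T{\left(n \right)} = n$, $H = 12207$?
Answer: $73242$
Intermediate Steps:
$H T{\left(6 \right)} = 12207 \cdot 6 = 73242$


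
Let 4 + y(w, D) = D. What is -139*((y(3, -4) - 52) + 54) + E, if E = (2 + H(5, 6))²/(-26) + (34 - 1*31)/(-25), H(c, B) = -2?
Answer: 20847/25 ≈ 833.88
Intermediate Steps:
y(w, D) = -4 + D
E = -3/25 (E = (2 - 2)²/(-26) + (34 - 1*31)/(-25) = 0²*(-1/26) + (34 - 31)*(-1/25) = 0*(-1/26) + 3*(-1/25) = 0 - 3/25 = -3/25 ≈ -0.12000)
-139*((y(3, -4) - 52) + 54) + E = -139*(((-4 - 4) - 52) + 54) - 3/25 = -139*((-8 - 52) + 54) - 3/25 = -139*(-60 + 54) - 3/25 = -139*(-6) - 3/25 = 834 - 3/25 = 20847/25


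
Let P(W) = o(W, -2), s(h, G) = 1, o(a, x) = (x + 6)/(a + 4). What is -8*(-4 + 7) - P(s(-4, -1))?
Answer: -124/5 ≈ -24.800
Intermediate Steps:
o(a, x) = (6 + x)/(4 + a)
P(W) = 4/(4 + W) (P(W) = (6 - 2)/(4 + W) = 4/(4 + W))
-8*(-4 + 7) - P(s(-4, -1)) = -8*(-4 + 7) - 4/(4 + 1) = -8*3 - 4/5 = -24 - 4/5 = -124/5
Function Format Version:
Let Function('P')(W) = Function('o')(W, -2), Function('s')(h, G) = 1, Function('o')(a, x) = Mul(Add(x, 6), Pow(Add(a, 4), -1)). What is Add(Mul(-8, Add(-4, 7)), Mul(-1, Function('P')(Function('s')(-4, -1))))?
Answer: Rational(-124, 5) ≈ -24.800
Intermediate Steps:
Function('o')(a, x) = Mul(Pow(Add(4, a), -1), Add(6, x)) (Function('o')(a, x) = Mul(Add(6, x), Pow(Add(4, a), -1)) = Mul(Pow(Add(4, a), -1), Add(6, x)))
Function('P')(W) = Mul(4, Pow(Add(4, W), -1)) (Function('P')(W) = Mul(Pow(Add(4, W), -1), Add(6, -2)) = Mul(Pow(Add(4, W), -1), 4) = Mul(4, Pow(Add(4, W), -1)))
Add(Mul(-8, Add(-4, 7)), Mul(-1, Function('P')(Function('s')(-4, -1)))) = Add(Mul(-8, Add(-4, 7)), Mul(-1, Mul(4, Pow(Add(4, 1), -1)))) = Add(Mul(-8, 3), Mul(-1, Mul(4, Pow(5, -1)))) = Add(-24, Mul(-1, Mul(4, Rational(1, 5)))) = Add(-24, Mul(-1, Rational(4, 5))) = Add(-24, Rational(-4, 5)) = Rational(-124, 5)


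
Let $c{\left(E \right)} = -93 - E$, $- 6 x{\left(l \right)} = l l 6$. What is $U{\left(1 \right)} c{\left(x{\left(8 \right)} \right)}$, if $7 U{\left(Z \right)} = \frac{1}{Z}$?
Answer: $- \frac{29}{7} \approx -4.1429$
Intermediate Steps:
$x{\left(l \right)} = - l^{2}$ ($x{\left(l \right)} = - \frac{l l 6}{6} = - \frac{l^{2} \cdot 6}{6} = - \frac{6 l^{2}}{6} = - l^{2}$)
$U{\left(Z \right)} = \frac{1}{7 Z}$
$U{\left(1 \right)} c{\left(x{\left(8 \right)} \right)} = \frac{1}{7 \cdot 1} \left(-93 - - 8^{2}\right) = \frac{1}{7} \cdot 1 \left(-93 - \left(-1\right) 64\right) = \frac{-93 - -64}{7} = \frac{-93 + 64}{7} = \frac{1}{7} \left(-29\right) = - \frac{29}{7}$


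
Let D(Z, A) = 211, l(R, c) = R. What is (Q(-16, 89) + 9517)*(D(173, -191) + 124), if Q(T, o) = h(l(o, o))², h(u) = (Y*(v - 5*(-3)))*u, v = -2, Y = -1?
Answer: 451635610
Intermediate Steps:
h(u) = -13*u (h(u) = (-(-2 - 5*(-3)))*u = (-(-2 + 15))*u = (-1*13)*u = -13*u)
Q(T, o) = 169*o² (Q(T, o) = (-13*o)² = 169*o²)
(Q(-16, 89) + 9517)*(D(173, -191) + 124) = (169*89² + 9517)*(211 + 124) = (169*7921 + 9517)*335 = (1338649 + 9517)*335 = 1348166*335 = 451635610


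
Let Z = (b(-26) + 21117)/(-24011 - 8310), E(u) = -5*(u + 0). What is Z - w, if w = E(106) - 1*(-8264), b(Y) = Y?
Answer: -249991705/32321 ≈ -7734.7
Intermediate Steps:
E(u) = -5*u
w = 7734 (w = -5*106 - 1*(-8264) = -530 + 8264 = 7734)
Z = -21091/32321 (Z = (-26 + 21117)/(-24011 - 8310) = 21091/(-32321) = 21091*(-1/32321) = -21091/32321 ≈ -0.65255)
Z - w = -21091/32321 - 1*7734 = -21091/32321 - 7734 = -249991705/32321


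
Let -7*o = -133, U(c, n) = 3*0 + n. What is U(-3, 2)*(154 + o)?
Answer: 346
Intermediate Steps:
U(c, n) = n (U(c, n) = 0 + n = n)
o = 19 (o = -⅐*(-133) = 19)
U(-3, 2)*(154 + o) = 2*(154 + 19) = 2*173 = 346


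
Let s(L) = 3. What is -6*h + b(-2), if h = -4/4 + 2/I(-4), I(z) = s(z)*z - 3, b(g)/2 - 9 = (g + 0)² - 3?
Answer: 134/5 ≈ 26.800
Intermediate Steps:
b(g) = 12 + 2*g² (b(g) = 18 + 2*((g + 0)² - 3) = 18 + 2*(g² - 3) = 18 + 2*(-3 + g²) = 18 + (-6 + 2*g²) = 12 + 2*g²)
I(z) = -3 + 3*z (I(z) = 3*z - 3 = -3 + 3*z)
h = -17/15 (h = -4/4 + 2/(-3 + 3*(-4)) = -4*¼ + 2/(-3 - 12) = -1 + 2/(-15) = -1 + 2*(-1/15) = -1 - 2/15 = -17/15 ≈ -1.1333)
-6*h + b(-2) = -6*(-17/15) + (12 + 2*(-2)²) = 34/5 + (12 + 2*4) = 34/5 + (12 + 8) = 34/5 + 20 = 134/5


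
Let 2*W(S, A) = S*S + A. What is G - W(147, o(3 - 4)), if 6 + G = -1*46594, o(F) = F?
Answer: -57404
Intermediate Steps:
W(S, A) = A/2 + S²/2 (W(S, A) = (S*S + A)/2 = (S² + A)/2 = (A + S²)/2 = A/2 + S²/2)
G = -46600 (G = -6 - 1*46594 = -6 - 46594 = -46600)
G - W(147, o(3 - 4)) = -46600 - ((3 - 4)/2 + (½)*147²) = -46600 - ((½)*(-1) + (½)*21609) = -46600 - (-½ + 21609/2) = -46600 - 1*10804 = -46600 - 10804 = -57404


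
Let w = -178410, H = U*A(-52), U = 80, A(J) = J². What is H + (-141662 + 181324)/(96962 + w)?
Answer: 8809395849/40724 ≈ 2.1632e+5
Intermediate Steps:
H = 216320 (H = 80*(-52)² = 80*2704 = 216320)
H + (-141662 + 181324)/(96962 + w) = 216320 + (-141662 + 181324)/(96962 - 178410) = 216320 + 39662/(-81448) = 216320 + 39662*(-1/81448) = 216320 - 19831/40724 = 8809395849/40724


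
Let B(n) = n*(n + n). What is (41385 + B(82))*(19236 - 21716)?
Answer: -135985840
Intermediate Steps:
B(n) = 2*n**2 (B(n) = n*(2*n) = 2*n**2)
(41385 + B(82))*(19236 - 21716) = (41385 + 2*82**2)*(19236 - 21716) = (41385 + 2*6724)*(-2480) = (41385 + 13448)*(-2480) = 54833*(-2480) = -135985840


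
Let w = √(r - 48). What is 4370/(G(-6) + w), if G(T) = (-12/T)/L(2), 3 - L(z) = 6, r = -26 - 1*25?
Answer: -5244/179 - 23598*I*√11/179 ≈ -29.296 - 437.24*I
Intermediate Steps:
r = -51 (r = -26 - 25 = -51)
L(z) = -3 (L(z) = 3 - 1*6 = 3 - 6 = -3)
G(T) = 4/T (G(T) = -12/T/(-3) = -12/T*(-⅓) = 4/T)
w = 3*I*√11 (w = √(-51 - 48) = √(-99) = 3*I*√11 ≈ 9.9499*I)
4370/(G(-6) + w) = 4370/(4/(-6) + 3*I*√11) = 4370/(4*(-⅙) + 3*I*√11) = 4370/(-⅔ + 3*I*√11)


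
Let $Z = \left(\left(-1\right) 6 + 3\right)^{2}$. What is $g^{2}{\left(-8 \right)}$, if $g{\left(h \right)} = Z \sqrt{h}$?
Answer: $-648$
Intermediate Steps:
$Z = 9$ ($Z = \left(-6 + 3\right)^{2} = \left(-3\right)^{2} = 9$)
$g{\left(h \right)} = 9 \sqrt{h}$
$g^{2}{\left(-8 \right)} = \left(9 \sqrt{-8}\right)^{2} = \left(9 \cdot 2 i \sqrt{2}\right)^{2} = \left(18 i \sqrt{2}\right)^{2} = -648$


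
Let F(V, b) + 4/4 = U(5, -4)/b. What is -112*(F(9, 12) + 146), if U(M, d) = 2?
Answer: -48776/3 ≈ -16259.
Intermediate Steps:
F(V, b) = -1 + 2/b
-112*(F(9, 12) + 146) = -112*((2 - 1*12)/12 + 146) = -112*((2 - 12)/12 + 146) = -112*((1/12)*(-10) + 146) = -112*(-5/6 + 146) = -112*871/6 = -48776/3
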